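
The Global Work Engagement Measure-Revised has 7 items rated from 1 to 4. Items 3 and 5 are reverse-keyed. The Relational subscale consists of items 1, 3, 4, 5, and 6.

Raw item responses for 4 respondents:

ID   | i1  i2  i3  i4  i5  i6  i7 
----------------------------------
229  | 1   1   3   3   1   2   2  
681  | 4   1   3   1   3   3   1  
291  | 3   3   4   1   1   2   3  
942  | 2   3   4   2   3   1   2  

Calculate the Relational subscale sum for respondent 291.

Respondent 291 raw: 3, 3, 4, 1, 1, 2, 3.
Relational items: 1, 3, 4, 5, 6.
Reverse-coded (reverse-coded value = 5 − response):
  item 1: 3
  item 3: 5 − 4 = 1
  item 4: 1
  item 5: 5 − 1 = 4
  item 6: 2
Sum = 3 + 1 + 1 + 4 + 2 = 11

11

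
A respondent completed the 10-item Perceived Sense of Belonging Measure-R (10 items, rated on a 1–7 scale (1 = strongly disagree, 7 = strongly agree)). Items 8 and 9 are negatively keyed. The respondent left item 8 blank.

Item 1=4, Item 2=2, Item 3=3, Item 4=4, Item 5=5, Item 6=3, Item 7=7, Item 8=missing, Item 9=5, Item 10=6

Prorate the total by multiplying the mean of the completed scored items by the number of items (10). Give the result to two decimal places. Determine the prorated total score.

41.11

Reverse-coded (reversed = (1+7) − raw = 8 − raw):
  item 9: 8 − 5 = 3
Completed scored items (9 of 10): 4, 2, 3, 4, 5, 3, 7, 3, 6; sum = 37.
Person mean = 37 / 9 ≈ 4.1111
Prorated total = (37 / 9) × 10 = 41.11 (to 2 dp)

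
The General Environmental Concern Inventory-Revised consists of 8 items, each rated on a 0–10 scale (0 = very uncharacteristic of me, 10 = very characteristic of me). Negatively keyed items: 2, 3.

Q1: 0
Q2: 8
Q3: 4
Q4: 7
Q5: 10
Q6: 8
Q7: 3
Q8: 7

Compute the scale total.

Reversing items 2 and 3 with 10 − raw:
Total = 0 + (10−8) + (10−4) + 7 + 10 + 8 + 3 + 7
      = 0 + 2 + 6 + 7 + 10 + 8 + 3 + 7 = 43

43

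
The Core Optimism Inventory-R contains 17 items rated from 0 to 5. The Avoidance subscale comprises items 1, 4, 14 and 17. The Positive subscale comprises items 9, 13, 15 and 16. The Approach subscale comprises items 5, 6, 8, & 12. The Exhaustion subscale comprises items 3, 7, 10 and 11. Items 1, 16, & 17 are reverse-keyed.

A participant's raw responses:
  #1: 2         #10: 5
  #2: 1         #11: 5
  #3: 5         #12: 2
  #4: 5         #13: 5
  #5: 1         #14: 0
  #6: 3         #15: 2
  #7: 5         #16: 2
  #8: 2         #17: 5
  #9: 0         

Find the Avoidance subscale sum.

Avoidance items: 1, 4, 14, 17.
Of these, items 1 & 17 are reverse-keyed; on a 0–5 scale, reversed = 5 − raw.
  item 1: 5 − 2 = 3
  item 4: 5
  item 14: 0
  item 17: 5 − 5 = 0
Sum = 3 + 5 + 0 + 0 = 8

8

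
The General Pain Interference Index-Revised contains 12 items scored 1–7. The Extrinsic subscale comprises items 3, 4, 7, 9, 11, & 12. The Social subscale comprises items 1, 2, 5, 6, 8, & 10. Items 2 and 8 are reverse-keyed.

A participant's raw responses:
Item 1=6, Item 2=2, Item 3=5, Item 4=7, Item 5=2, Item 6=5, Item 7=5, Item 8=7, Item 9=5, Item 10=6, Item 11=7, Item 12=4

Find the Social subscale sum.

26

Social items: 1, 2, 5, 6, 8, 10.
Of these, items 2 & 8 are reverse-keyed; on a 1–7 scale, reversed = 8 − raw.
  item 1: 6
  item 2: 8 − 2 = 6
  item 5: 2
  item 6: 5
  item 8: 8 − 7 = 1
  item 10: 6
Sum = 6 + 6 + 2 + 5 + 1 + 6 = 26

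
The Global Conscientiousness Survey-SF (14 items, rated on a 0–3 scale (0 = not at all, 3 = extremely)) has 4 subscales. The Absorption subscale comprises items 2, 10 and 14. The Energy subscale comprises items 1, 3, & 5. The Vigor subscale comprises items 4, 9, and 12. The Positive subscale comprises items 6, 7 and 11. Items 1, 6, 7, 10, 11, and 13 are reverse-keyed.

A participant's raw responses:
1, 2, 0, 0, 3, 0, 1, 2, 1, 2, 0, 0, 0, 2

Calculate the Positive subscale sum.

Positive items: 6, 7, 11.
Of these, items 6, 7, & 11 are reverse-keyed; reversed = (0+3) − raw = 3 − raw.
  item 6: 3 − 0 = 3
  item 7: 3 − 1 = 2
  item 11: 3 − 0 = 3
Sum = 3 + 2 + 3 = 8

8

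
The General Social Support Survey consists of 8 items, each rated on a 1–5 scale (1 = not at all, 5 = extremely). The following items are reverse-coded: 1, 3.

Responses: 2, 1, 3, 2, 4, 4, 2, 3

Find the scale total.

23

Reverse-coded items (reversed = (1+5) − raw = 6 − raw):
  item 1: 6 − 2 = 4
  item 3: 6 − 3 = 3
After reverse-coding: 4, 1, 3, 2, 4, 4, 2, 3
Total = 4 + 1 + 3 + 2 + 4 + 4 + 2 + 3 = 23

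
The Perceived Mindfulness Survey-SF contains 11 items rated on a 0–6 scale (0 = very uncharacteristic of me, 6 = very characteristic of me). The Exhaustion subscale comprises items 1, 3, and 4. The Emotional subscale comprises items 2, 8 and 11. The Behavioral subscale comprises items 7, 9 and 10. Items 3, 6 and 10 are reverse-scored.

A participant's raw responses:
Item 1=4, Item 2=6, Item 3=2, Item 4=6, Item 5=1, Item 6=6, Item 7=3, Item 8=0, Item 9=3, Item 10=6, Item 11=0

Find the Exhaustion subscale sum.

Exhaustion items: 1, 3, 4.
Of these, item 3 is reverse-scored; on a 0–6 scale, reversed = 6 − raw.
  item 1: 4
  item 3: 6 − 2 = 4
  item 4: 6
Sum = 4 + 4 + 6 = 14

14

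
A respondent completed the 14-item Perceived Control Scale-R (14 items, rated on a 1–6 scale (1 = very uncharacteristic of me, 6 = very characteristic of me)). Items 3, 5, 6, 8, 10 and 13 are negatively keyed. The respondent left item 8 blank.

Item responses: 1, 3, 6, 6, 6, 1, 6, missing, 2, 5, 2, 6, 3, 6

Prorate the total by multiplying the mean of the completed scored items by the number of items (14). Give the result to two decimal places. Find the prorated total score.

49.54

Reverse-coded (on a 1–6 scale, reversed = 7 − raw):
  item 3: 7 − 6 = 1
  item 5: 7 − 6 = 1
  item 6: 7 − 1 = 6
  item 10: 7 − 5 = 2
  item 13: 7 − 3 = 4
Completed scored items (13 of 14): 1, 3, 1, 6, 1, 6, 6, 2, 2, 2, 6, 4, 6; sum = 46.
Person mean = 46 / 13 ≈ 3.5385
Prorated total = (46 / 13) × 14 = 49.54 (to 2 dp)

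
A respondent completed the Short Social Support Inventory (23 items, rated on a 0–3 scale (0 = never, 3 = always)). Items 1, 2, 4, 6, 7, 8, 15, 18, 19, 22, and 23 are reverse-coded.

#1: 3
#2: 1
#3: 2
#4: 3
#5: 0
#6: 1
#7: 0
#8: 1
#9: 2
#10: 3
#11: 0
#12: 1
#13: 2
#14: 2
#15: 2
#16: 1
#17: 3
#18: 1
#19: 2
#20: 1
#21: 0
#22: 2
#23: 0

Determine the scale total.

34

Reverse-coded items use 3 − raw:
  item 1: 3 − 3 = 0
  item 2: 3 − 1 = 2
  item 4: 3 − 3 = 0
  item 6: 3 − 1 = 2
  item 7: 3 − 0 = 3
  item 8: 3 − 1 = 2
  item 15: 3 − 2 = 1
  item 18: 3 − 1 = 2
  item 19: 3 − 2 = 1
  item 22: 3 − 2 = 1
  item 23: 3 − 0 = 3
Scored responses: 0, 2, 2, 0, 0, 2, 3, 2, 2, 3, 0, 1, 2, 2, 1, 1, 3, 2, 1, 1, 0, 1, 3
Total = 0 + 2 + 2 + 0 + 0 + 2 + 3 + 2 + 2 + 3 + 0 + 1 + 2 + 2 + 1 + 1 + 3 + 2 + 1 + 1 + 0 + 1 + 3 = 34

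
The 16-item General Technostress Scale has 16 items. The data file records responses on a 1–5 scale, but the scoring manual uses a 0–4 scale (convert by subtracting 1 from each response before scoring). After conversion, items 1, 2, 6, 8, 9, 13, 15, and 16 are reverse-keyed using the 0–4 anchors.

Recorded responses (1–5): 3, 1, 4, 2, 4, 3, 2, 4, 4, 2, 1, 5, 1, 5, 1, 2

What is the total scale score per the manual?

Convert to 0–4: 2, 0, 3, 1, 3, 2, 1, 3, 3, 1, 0, 4, 0, 4, 0, 1
Reverse-coded (reverse-coded value = 4 − response):
  item 1: 4 − 2 = 2
  item 2: 4 − 0 = 4
  item 6: 4 − 2 = 2
  item 8: 4 − 3 = 1
  item 9: 4 − 3 = 1
  item 13: 4 − 0 = 4
  item 15: 4 − 0 = 4
  item 16: 4 − 1 = 3
Scored: 2, 4, 3, 1, 3, 2, 1, 1, 1, 1, 0, 4, 4, 4, 4, 3
Total = 38

38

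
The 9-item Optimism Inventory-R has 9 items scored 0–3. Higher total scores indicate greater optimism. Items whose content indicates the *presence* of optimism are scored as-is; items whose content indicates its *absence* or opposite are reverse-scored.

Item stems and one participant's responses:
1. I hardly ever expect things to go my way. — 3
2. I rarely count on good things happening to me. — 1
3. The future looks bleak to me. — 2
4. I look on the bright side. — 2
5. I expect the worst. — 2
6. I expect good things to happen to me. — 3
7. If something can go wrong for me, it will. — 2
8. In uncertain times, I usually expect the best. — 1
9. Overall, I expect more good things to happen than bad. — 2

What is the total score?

13

Items 1, 2, 3, 5, 7 describe the absence/opposite of optimism → reverse-score.
reverse-coded value = 3 − response.
  item 1: 3 − 3 = 0
  item 2: 3 − 1 = 2
  item 3: 3 − 2 = 1
  item 4: 2
  item 5: 3 − 2 = 1
  item 6: 3
  item 7: 3 − 2 = 1
  item 8: 1
  item 9: 2
Total = 0 + 2 + 1 + 2 + 1 + 3 + 1 + 1 + 2 = 13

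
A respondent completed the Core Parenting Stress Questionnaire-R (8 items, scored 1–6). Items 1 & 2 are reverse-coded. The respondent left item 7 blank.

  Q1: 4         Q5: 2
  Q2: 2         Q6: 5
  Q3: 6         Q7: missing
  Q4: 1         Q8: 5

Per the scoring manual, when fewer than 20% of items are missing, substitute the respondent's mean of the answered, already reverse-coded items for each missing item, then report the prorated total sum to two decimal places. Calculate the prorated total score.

30.86

Reverse-coded (reversed = (1+6) − raw = 7 − raw):
  item 1: 7 − 4 = 3
  item 2: 7 − 2 = 5
Completed scored items (7 of 8): 3, 5, 6, 1, 2, 5, 5; sum = 27.
Person mean = 27 / 7 ≈ 3.8571
Prorated total = (27 / 7) × 8 = 30.86 (to 2 dp)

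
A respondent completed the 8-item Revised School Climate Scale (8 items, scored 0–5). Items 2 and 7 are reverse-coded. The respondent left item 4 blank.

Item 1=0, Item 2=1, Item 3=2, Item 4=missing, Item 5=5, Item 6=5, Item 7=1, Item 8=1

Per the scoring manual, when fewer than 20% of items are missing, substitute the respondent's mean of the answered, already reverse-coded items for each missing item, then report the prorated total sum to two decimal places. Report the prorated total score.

Reverse-coded (on a 0–5 scale, reversed = 5 − raw):
  item 2: 5 − 1 = 4
  item 7: 5 − 1 = 4
Completed scored items (7 of 8): 0, 4, 2, 5, 5, 4, 1; sum = 21.
Person mean = 21 / 7 ≈ 3.0000
Prorated total = (21 / 7) × 8 = 24.00 (to 2 dp)

24.00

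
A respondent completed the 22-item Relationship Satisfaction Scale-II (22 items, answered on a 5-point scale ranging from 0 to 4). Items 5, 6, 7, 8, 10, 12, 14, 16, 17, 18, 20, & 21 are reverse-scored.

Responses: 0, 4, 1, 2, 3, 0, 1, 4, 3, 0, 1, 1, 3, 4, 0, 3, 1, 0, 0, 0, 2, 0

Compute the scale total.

43

Raw sum = 33. Reverse-scored items: 5, 6, 7, 8, 10, 12, 14, 16, 17, 18, 20, 21; their raw sum = 19.
Each reversal replaces raw with 4 − raw, changing the total by 4 − 2·raw per item.
Total = 33 + 12·4 − 2·19 = 33 + 48 − 38 = 43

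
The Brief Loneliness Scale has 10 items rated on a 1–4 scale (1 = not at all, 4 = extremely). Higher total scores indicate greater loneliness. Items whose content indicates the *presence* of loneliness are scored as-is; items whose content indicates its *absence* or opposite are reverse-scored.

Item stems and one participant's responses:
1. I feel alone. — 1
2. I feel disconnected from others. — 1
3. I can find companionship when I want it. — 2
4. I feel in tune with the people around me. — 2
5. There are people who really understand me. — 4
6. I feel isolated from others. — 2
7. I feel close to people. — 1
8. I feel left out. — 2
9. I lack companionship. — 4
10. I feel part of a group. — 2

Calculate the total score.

Items 3, 4, 5, 7, 10 describe the absence/opposite of loneliness → reverse-score.
reverse-coded value = 5 − response.
  item 1: 1
  item 2: 1
  item 3: 5 − 2 = 3
  item 4: 5 − 2 = 3
  item 5: 5 − 4 = 1
  item 6: 2
  item 7: 5 − 1 = 4
  item 8: 2
  item 9: 4
  item 10: 5 − 2 = 3
Total = 1 + 1 + 3 + 3 + 1 + 2 + 4 + 2 + 4 + 3 = 24

24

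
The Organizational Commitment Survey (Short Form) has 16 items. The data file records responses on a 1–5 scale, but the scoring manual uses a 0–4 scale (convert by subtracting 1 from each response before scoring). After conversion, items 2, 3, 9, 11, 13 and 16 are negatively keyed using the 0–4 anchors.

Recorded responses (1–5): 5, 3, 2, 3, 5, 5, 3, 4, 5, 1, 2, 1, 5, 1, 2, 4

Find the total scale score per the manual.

29

Convert to 0–4: 4, 2, 1, 2, 4, 4, 2, 3, 4, 0, 1, 0, 4, 0, 1, 3
Reverse-coded (reverse-coded value = 4 − response):
  item 2: 4 − 2 = 2
  item 3: 4 − 1 = 3
  item 9: 4 − 4 = 0
  item 11: 4 − 1 = 3
  item 13: 4 − 4 = 0
  item 16: 4 − 3 = 1
Scored: 4, 2, 3, 2, 4, 4, 2, 3, 0, 0, 3, 0, 0, 0, 1, 1
Total = 29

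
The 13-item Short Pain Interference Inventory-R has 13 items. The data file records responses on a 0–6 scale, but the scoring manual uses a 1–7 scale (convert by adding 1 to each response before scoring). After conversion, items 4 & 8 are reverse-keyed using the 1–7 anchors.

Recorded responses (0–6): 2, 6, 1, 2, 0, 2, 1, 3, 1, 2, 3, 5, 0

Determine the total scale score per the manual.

43

Convert to 1–7: 3, 7, 2, 3, 1, 3, 2, 4, 2, 3, 4, 6, 1
Reverse-coded (reverse-coded value = 8 − response):
  item 4: 8 − 3 = 5
  item 8: 8 − 4 = 4
Scored: 3, 7, 2, 5, 1, 3, 2, 4, 2, 3, 4, 6, 1
Total = 43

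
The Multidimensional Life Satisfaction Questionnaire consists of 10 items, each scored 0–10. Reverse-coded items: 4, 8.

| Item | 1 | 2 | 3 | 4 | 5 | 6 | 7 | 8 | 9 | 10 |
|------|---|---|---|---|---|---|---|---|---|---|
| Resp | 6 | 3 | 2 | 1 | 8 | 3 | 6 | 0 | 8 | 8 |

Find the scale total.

63

Reversing items 4 & 8 with 10 − raw:
Total = 6 + 3 + 2 + (10−1) + 8 + 3 + 6 + (10−0) + 8 + 8
      = 6 + 3 + 2 + 9 + 8 + 3 + 6 + 10 + 8 + 8 = 63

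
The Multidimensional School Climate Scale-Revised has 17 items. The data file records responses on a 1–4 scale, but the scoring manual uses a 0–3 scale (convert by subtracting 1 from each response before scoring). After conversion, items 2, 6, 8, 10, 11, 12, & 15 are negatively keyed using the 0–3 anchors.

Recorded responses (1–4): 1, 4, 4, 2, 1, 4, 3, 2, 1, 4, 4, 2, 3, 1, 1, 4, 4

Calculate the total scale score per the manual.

21

Convert to 0–3: 0, 3, 3, 1, 0, 3, 2, 1, 0, 3, 3, 1, 2, 0, 0, 3, 3
Reverse-coded (reversed = (0+3) − raw = 3 − raw):
  item 2: 3 − 3 = 0
  item 6: 3 − 3 = 0
  item 8: 3 − 1 = 2
  item 10: 3 − 3 = 0
  item 11: 3 − 3 = 0
  item 12: 3 − 1 = 2
  item 15: 3 − 0 = 3
Scored: 0, 0, 3, 1, 0, 0, 2, 2, 0, 0, 0, 2, 2, 0, 3, 3, 3
Total = 21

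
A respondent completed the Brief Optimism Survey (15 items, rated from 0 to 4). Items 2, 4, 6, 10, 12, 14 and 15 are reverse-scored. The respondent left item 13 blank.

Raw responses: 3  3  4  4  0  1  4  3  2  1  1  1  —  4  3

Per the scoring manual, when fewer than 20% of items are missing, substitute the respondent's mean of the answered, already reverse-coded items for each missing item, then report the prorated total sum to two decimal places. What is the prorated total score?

Reverse-coded (reverse-coded value = 4 − response):
  item 2: 4 − 3 = 1
  item 4: 4 − 4 = 0
  item 6: 4 − 1 = 3
  item 10: 4 − 1 = 3
  item 12: 4 − 1 = 3
  item 14: 4 − 4 = 0
  item 15: 4 − 3 = 1
Completed scored items (14 of 15): 3, 1, 4, 0, 0, 3, 4, 3, 2, 3, 1, 3, 0, 1; sum = 28.
Person mean = 28 / 14 ≈ 2.0000
Prorated total = (28 / 14) × 15 = 30.00 (to 2 dp)

30.00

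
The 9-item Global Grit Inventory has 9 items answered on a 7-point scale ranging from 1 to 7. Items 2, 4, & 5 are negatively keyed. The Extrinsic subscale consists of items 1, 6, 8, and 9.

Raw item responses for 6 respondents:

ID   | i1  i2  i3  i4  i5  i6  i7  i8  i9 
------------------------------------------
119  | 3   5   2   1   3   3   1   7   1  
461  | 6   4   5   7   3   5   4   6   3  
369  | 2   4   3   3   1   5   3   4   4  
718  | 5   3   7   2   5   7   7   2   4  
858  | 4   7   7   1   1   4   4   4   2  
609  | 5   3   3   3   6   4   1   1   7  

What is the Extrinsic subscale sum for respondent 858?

Respondent 858 raw: 4, 7, 7, 1, 1, 4, 4, 4, 2.
Extrinsic items: 1, 6, 8, 9.
Reverse-coded (reversed = (1+7) − raw = 8 − raw):
  item 1: 4
  item 6: 4
  item 8: 4
  item 9: 2
Sum = 4 + 4 + 4 + 2 = 14

14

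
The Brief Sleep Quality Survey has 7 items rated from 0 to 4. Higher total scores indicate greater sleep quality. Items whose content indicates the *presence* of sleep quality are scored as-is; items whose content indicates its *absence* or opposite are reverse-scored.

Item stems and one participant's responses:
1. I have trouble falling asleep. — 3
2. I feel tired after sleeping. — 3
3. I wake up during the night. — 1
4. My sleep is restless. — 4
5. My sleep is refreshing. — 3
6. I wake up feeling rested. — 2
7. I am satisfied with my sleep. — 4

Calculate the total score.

14

Items 1, 2, 3, 4 describe the absence/opposite of sleep quality → reverse-score.
on a 0–4 scale, reversed = 4 − raw.
  item 1: 4 − 3 = 1
  item 2: 4 − 3 = 1
  item 3: 4 − 1 = 3
  item 4: 4 − 4 = 0
  item 5: 3
  item 6: 2
  item 7: 4
Total = 1 + 1 + 3 + 0 + 3 + 2 + 4 = 14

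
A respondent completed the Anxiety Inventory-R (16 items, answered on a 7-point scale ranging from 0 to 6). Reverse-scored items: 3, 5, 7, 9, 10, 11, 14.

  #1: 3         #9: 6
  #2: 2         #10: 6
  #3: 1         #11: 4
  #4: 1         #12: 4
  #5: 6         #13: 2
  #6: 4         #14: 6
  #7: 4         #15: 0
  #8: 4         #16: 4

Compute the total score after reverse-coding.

Reverse-scored items use 6 − raw:
  item 3: 6 − 1 = 5
  item 5: 6 − 6 = 0
  item 7: 6 − 4 = 2
  item 9: 6 − 6 = 0
  item 10: 6 − 6 = 0
  item 11: 6 − 4 = 2
  item 14: 6 − 6 = 0
Scored items: 3, 2, 5, 1, 0, 4, 2, 4, 0, 0, 2, 4, 2, 0, 0, 4
Total = 3 + 2 + 5 + 1 + 0 + 4 + 2 + 4 + 0 + 0 + 2 + 4 + 2 + 0 + 0 + 4 = 33

33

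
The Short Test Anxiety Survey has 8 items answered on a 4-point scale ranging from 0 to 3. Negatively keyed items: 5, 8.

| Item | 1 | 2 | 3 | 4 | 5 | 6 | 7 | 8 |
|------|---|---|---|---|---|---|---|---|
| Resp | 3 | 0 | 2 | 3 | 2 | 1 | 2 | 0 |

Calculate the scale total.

15

Raw sum = 13. Negatively keyed items: 5, 8; their raw sum = 2.
Each reversal replaces raw with 3 − raw, changing the total by 3 − 2·raw per item.
Total = 13 + 2·3 − 2·2 = 13 + 6 − 4 = 15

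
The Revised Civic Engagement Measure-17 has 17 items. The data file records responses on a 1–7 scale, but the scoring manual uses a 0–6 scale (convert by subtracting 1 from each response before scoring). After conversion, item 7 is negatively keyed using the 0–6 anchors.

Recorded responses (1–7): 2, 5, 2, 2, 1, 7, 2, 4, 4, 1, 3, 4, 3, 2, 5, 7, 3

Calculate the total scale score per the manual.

44

Convert to 0–6: 1, 4, 1, 1, 0, 6, 1, 3, 3, 0, 2, 3, 2, 1, 4, 6, 2
Reverse-coded (on a 0–6 scale, reversed = 6 − raw):
  item 7: 6 − 1 = 5
Scored: 1, 4, 1, 1, 0, 6, 5, 3, 3, 0, 2, 3, 2, 1, 4, 6, 2
Total = 44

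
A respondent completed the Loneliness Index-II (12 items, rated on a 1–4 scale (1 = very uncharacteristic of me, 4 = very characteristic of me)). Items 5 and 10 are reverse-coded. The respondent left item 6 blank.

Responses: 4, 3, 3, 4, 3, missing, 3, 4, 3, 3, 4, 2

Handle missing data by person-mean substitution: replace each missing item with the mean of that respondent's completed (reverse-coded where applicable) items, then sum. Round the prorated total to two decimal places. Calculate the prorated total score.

Reverse-coded (on a 1–4 scale, reversed = 5 − raw):
  item 5: 5 − 3 = 2
  item 10: 5 − 3 = 2
Completed scored items (11 of 12): 4, 3, 3, 4, 2, 3, 4, 3, 2, 4, 2; sum = 34.
Person mean = 34 / 11 ≈ 3.0909
Prorated total = (34 / 11) × 12 = 37.09 (to 2 dp)

37.09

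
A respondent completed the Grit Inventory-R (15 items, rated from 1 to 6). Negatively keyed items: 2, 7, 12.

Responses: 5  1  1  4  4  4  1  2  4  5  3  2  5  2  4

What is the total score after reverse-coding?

Raw sum = 47. Negatively keyed items: 2, 7, 12; their raw sum = 4.
Each reversal replaces raw with 7 − raw, changing the total by 7 − 2·raw per item.
Total = 47 + 3·7 − 2·4 = 47 + 21 − 8 = 60

60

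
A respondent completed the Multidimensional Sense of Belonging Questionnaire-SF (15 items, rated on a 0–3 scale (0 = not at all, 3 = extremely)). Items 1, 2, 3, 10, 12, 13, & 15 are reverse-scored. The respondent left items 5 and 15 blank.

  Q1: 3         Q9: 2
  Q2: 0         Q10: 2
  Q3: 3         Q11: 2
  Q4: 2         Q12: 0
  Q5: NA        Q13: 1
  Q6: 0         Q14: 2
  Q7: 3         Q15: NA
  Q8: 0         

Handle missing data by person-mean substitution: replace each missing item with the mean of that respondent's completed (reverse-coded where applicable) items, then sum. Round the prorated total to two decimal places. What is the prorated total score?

23.08

Reverse-coded (reverse-coded value = 3 − response):
  item 1: 3 − 3 = 0
  item 2: 3 − 0 = 3
  item 3: 3 − 3 = 0
  item 10: 3 − 2 = 1
  item 12: 3 − 0 = 3
  item 13: 3 − 1 = 2
Completed scored items (13 of 15): 0, 3, 0, 2, 0, 3, 0, 2, 1, 2, 3, 2, 2; sum = 20.
Person mean = 20 / 13 ≈ 1.5385
Prorated total = (20 / 13) × 15 = 23.08 (to 2 dp)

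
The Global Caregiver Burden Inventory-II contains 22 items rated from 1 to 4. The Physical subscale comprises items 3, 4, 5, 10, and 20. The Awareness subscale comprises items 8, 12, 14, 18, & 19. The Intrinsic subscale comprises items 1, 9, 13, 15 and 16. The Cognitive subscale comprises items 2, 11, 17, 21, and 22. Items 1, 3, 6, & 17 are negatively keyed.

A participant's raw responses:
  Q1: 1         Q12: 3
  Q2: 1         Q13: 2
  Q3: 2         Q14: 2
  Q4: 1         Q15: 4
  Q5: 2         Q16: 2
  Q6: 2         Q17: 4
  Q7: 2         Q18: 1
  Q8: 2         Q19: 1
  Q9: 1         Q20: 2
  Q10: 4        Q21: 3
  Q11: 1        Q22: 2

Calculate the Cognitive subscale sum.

8

Cognitive items: 2, 11, 17, 21, 22.
Of these, item 17 is negatively keyed; on a 1–4 scale, reversed = 5 − raw.
  item 2: 1
  item 11: 1
  item 17: 5 − 4 = 1
  item 21: 3
  item 22: 2
Sum = 1 + 1 + 1 + 3 + 2 = 8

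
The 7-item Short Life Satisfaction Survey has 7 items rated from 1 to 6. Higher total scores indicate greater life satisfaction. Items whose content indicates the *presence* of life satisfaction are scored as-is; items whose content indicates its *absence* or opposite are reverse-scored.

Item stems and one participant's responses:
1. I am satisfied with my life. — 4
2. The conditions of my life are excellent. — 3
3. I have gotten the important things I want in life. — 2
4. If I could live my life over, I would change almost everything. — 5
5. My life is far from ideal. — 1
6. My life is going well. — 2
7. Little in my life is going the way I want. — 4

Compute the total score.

Items 4, 5, 7 describe the absence/opposite of life satisfaction → reverse-score.
reverse-coded value = 7 − response.
  item 1: 4
  item 2: 3
  item 3: 2
  item 4: 7 − 5 = 2
  item 5: 7 − 1 = 6
  item 6: 2
  item 7: 7 − 4 = 3
Total = 4 + 3 + 2 + 2 + 6 + 2 + 3 = 22

22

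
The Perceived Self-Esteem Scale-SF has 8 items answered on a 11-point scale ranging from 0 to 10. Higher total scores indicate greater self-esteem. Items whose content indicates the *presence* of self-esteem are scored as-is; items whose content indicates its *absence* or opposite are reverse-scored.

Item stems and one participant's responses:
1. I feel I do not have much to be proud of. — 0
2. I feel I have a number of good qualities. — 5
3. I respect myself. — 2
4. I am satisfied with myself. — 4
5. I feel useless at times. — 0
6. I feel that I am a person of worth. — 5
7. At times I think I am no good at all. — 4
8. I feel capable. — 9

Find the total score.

51

Items 1, 5, 7 describe the absence/opposite of self-esteem → reverse-score.
reverse-coded value = 10 − response.
  item 1: 10 − 0 = 10
  item 2: 5
  item 3: 2
  item 4: 4
  item 5: 10 − 0 = 10
  item 6: 5
  item 7: 10 − 4 = 6
  item 8: 9
Total = 10 + 5 + 2 + 4 + 10 + 5 + 6 + 9 = 51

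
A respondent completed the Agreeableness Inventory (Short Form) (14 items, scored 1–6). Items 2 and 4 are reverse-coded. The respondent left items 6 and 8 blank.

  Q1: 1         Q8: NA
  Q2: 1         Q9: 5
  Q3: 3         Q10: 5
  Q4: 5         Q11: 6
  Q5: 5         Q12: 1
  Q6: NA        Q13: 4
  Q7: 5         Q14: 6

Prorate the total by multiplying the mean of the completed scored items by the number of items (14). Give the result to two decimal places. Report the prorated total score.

57.17

Reverse-coded (reversed = (1+6) − raw = 7 − raw):
  item 2: 7 − 1 = 6
  item 4: 7 − 5 = 2
Completed scored items (12 of 14): 1, 6, 3, 2, 5, 5, 5, 5, 6, 1, 4, 6; sum = 49.
Person mean = 49 / 12 ≈ 4.0833
Prorated total = (49 / 12) × 14 = 57.17 (to 2 dp)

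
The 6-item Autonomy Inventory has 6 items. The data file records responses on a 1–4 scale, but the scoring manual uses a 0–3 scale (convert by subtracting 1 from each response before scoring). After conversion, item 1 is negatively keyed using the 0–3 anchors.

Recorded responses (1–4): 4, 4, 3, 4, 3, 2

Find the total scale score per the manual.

Convert to 0–3: 3, 3, 2, 3, 2, 1
Reverse-coded (reverse-coded value = 3 − response):
  item 1: 3 − 3 = 0
Scored: 0, 3, 2, 3, 2, 1
Total = 11

11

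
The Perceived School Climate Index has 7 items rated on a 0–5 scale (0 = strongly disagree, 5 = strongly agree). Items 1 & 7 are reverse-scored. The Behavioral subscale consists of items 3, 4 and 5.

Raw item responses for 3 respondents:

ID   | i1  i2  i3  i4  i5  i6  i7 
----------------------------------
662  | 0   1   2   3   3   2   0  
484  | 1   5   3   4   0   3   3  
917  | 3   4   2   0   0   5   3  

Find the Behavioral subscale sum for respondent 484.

7

Respondent 484 raw: 1, 5, 3, 4, 0, 3, 3.
Behavioral items: 3, 4, 5.
Reverse-coded (on a 0–5 scale, reversed = 5 − raw):
  item 3: 3
  item 4: 4
  item 5: 0
Sum = 3 + 4 + 0 = 7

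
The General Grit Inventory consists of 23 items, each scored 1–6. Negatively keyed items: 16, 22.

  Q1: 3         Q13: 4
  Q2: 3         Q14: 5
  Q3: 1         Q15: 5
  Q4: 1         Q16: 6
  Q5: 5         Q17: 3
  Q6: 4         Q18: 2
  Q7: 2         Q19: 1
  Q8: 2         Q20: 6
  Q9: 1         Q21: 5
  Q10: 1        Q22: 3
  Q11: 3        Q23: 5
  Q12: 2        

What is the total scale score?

69

Apply reverse scoring (reversed = (1+6) − raw = 7 − raw):
  item 16: 7 − 6 = 1
  item 22: 7 − 3 = 4
Scored responses: 3, 3, 1, 1, 5, 4, 2, 2, 1, 1, 3, 2, 4, 5, 5, 1, 3, 2, 1, 6, 5, 4, 5
Total = 3 + 3 + 1 + 1 + 5 + 4 + 2 + 2 + 1 + 1 + 3 + 2 + 4 + 5 + 5 + 1 + 3 + 2 + 1 + 6 + 5 + 4 + 5 = 69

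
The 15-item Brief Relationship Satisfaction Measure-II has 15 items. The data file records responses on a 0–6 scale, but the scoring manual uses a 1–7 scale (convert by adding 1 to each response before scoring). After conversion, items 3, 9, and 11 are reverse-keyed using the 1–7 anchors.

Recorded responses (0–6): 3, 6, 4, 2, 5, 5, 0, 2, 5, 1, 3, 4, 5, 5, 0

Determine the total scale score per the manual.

Convert to 1–7: 4, 7, 5, 3, 6, 6, 1, 3, 6, 2, 4, 5, 6, 6, 1
Reverse-coded (on a 1–7 scale, reversed = 8 − raw):
  item 3: 8 − 5 = 3
  item 9: 8 − 6 = 2
  item 11: 8 − 4 = 4
Scored: 4, 7, 3, 3, 6, 6, 1, 3, 2, 2, 4, 5, 6, 6, 1
Total = 59

59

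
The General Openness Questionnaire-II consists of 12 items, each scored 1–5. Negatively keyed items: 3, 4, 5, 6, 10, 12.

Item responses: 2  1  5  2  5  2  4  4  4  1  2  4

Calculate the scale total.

34

Raw sum = 36. Negatively keyed items: 3, 4, 5, 6, 10, 12; their raw sum = 19.
Each reversal replaces raw with 6 − raw, changing the total by 6 − 2·raw per item.
Total = 36 + 6·6 − 2·19 = 36 + 36 − 38 = 34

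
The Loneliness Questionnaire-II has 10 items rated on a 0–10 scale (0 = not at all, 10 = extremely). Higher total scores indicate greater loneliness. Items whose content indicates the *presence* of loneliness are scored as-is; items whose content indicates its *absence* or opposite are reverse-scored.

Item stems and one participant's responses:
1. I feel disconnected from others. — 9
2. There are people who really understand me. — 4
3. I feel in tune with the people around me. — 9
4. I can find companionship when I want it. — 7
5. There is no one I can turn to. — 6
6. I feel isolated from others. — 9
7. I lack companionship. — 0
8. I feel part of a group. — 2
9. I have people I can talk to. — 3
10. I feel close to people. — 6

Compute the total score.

53

Items 2, 3, 4, 8, 9, 10 describe the absence/opposite of loneliness → reverse-score.
reverse-coded value = 10 − response.
  item 1: 9
  item 2: 10 − 4 = 6
  item 3: 10 − 9 = 1
  item 4: 10 − 7 = 3
  item 5: 6
  item 6: 9
  item 7: 0
  item 8: 10 − 2 = 8
  item 9: 10 − 3 = 7
  item 10: 10 − 6 = 4
Total = 9 + 6 + 1 + 3 + 6 + 9 + 0 + 8 + 7 + 4 = 53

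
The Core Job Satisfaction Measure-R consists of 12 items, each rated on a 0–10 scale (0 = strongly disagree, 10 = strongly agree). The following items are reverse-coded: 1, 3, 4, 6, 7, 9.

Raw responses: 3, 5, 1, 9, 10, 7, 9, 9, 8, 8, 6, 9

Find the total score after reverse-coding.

Reversing items 1, 3, 4, 6, 7, & 9 with 10 − raw:
Total = (10−3) + 5 + (10−1) + (10−9) + 10 + (10−7) + (10−9) + 9 + (10−8) + 8 + 6 + 9
      = 7 + 5 + 9 + 1 + 10 + 3 + 1 + 9 + 2 + 8 + 6 + 9 = 70

70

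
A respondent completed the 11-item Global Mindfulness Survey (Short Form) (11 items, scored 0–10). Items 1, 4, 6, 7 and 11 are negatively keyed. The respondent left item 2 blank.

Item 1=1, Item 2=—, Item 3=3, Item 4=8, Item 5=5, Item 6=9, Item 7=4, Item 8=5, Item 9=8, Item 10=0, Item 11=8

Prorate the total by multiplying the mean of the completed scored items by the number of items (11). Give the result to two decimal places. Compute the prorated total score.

45.10

Reverse-coded (on a 0–10 scale, reversed = 10 − raw):
  item 1: 10 − 1 = 9
  item 4: 10 − 8 = 2
  item 6: 10 − 9 = 1
  item 7: 10 − 4 = 6
  item 11: 10 − 8 = 2
Completed scored items (10 of 11): 9, 3, 2, 5, 1, 6, 5, 8, 0, 2; sum = 41.
Person mean = 41 / 10 ≈ 4.1000
Prorated total = (41 / 10) × 11 = 45.10 (to 2 dp)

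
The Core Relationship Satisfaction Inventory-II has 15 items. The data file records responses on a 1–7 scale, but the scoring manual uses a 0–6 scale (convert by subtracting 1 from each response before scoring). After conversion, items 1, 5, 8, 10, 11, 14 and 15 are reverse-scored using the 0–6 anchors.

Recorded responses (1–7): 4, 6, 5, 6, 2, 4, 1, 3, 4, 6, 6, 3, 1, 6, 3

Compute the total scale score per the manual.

Convert to 0–6: 3, 5, 4, 5, 1, 3, 0, 2, 3, 5, 5, 2, 0, 5, 2
Reverse-coded (on a 0–6 scale, reversed = 6 − raw):
  item 1: 6 − 3 = 3
  item 5: 6 − 1 = 5
  item 8: 6 − 2 = 4
  item 10: 6 − 5 = 1
  item 11: 6 − 5 = 1
  item 14: 6 − 5 = 1
  item 15: 6 − 2 = 4
Scored: 3, 5, 4, 5, 5, 3, 0, 4, 3, 1, 1, 2, 0, 1, 4
Total = 41

41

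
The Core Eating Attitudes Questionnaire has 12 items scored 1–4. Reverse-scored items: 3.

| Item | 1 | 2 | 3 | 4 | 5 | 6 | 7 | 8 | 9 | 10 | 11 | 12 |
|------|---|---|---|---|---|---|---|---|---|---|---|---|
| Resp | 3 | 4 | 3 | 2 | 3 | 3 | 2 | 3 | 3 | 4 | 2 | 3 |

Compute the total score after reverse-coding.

Reverse-coded items (on a 1–4 scale, reversed = 5 − raw):
  item 3: 5 − 3 = 2
After reverse-coding: 3, 4, 2, 2, 3, 3, 2, 3, 3, 4, 2, 3
Total = 3 + 4 + 2 + 2 + 3 + 3 + 2 + 3 + 3 + 4 + 2 + 3 = 34

34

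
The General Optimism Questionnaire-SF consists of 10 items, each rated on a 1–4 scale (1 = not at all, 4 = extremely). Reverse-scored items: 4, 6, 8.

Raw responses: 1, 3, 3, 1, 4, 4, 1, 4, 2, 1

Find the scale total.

Reverse-coded items (on a 1–4 scale, reversed = 5 − raw):
  item 4: 5 − 1 = 4
  item 6: 5 − 4 = 1
  item 8: 5 − 4 = 1
Scored responses: 1, 3, 3, 4, 4, 1, 1, 1, 2, 1
Total = 1 + 3 + 3 + 4 + 4 + 1 + 1 + 1 + 2 + 1 = 21

21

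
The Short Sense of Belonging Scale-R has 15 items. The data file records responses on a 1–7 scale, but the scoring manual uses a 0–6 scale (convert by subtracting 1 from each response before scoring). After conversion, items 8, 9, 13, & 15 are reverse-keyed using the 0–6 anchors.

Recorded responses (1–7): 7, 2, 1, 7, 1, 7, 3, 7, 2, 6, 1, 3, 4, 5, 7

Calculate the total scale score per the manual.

40

Convert to 0–6: 6, 1, 0, 6, 0, 6, 2, 6, 1, 5, 0, 2, 3, 4, 6
Reverse-coded (reversed = (0+6) − raw = 6 − raw):
  item 8: 6 − 6 = 0
  item 9: 6 − 1 = 5
  item 13: 6 − 3 = 3
  item 15: 6 − 6 = 0
Scored: 6, 1, 0, 6, 0, 6, 2, 0, 5, 5, 0, 2, 3, 4, 0
Total = 40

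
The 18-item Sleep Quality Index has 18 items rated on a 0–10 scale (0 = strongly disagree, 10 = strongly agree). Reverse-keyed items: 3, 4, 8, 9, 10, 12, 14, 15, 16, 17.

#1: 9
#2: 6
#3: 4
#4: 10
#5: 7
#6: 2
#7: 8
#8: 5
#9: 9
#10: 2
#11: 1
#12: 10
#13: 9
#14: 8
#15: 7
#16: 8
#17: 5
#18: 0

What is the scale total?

Raw sum = 110. Reverse-keyed items: 3, 4, 8, 9, 10, 12, 14, 15, 16, 17; their raw sum = 68.
Each reversal replaces raw with 10 − raw, changing the total by 10 − 2·raw per item.
Total = 110 + 10·10 − 2·68 = 110 + 100 − 136 = 74

74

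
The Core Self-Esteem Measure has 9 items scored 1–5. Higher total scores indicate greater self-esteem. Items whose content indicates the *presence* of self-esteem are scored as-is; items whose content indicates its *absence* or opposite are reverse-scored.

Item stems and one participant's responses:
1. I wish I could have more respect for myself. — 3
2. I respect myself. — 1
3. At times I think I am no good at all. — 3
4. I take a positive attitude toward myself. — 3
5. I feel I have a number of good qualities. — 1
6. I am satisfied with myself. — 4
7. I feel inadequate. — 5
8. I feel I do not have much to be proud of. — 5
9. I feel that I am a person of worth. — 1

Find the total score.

18

Items 1, 3, 7, 8 describe the absence/opposite of self-esteem → reverse-score.
reverse-coded value = 6 − response.
  item 1: 6 − 3 = 3
  item 2: 1
  item 3: 6 − 3 = 3
  item 4: 3
  item 5: 1
  item 6: 4
  item 7: 6 − 5 = 1
  item 8: 6 − 5 = 1
  item 9: 1
Total = 3 + 1 + 3 + 3 + 1 + 4 + 1 + 1 + 1 = 18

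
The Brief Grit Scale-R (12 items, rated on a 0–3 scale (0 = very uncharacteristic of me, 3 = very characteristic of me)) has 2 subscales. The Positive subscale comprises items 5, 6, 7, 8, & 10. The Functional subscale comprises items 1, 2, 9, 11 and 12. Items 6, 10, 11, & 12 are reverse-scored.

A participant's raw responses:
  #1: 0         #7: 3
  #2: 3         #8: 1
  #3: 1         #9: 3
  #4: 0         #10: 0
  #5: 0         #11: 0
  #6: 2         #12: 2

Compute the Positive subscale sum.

8

Positive items: 5, 6, 7, 8, 10.
Of these, items 6 & 10 are reverse-scored; reversed = (0+3) − raw = 3 − raw.
  item 5: 0
  item 6: 3 − 2 = 1
  item 7: 3
  item 8: 1
  item 10: 3 − 0 = 3
Sum = 0 + 1 + 3 + 1 + 3 = 8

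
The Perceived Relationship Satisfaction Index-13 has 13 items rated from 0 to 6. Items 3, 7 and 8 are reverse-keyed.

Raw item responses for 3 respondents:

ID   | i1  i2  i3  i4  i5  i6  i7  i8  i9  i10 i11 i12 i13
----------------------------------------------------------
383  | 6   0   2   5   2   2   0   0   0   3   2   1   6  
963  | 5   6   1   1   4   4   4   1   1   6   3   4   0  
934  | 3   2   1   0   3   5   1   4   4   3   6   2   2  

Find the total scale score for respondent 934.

42

Respondent 934 raw: 3, 2, 1, 0, 3, 5, 1, 4, 4, 3, 6, 2, 2.
Reverse-coded (on a 0–6 scale, reversed = 6 − raw):
  item 1: 3
  item 2: 2
  item 3: 6 − 1 = 5
  item 4: 0
  item 5: 3
  item 6: 5
  item 7: 6 − 1 = 5
  item 8: 6 − 4 = 2
  item 9: 4
  item 10: 3
  item 11: 6
  item 12: 2
  item 13: 2
Sum = 3 + 2 + 5 + 0 + 3 + 5 + 5 + 2 + 4 + 3 + 6 + 2 + 2 = 42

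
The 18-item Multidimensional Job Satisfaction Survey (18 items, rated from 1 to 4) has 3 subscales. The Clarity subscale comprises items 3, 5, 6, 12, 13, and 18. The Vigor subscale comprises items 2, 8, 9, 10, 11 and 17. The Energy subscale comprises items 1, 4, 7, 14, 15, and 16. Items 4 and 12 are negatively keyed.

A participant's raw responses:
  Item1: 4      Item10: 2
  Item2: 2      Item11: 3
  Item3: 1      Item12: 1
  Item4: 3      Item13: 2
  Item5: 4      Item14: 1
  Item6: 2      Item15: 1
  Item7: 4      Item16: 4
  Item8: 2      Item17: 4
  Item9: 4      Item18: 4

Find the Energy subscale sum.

Energy items: 1, 4, 7, 14, 15, 16.
Of these, item 4 is negatively keyed; reverse-coded value = 5 − response.
  item 1: 4
  item 4: 5 − 3 = 2
  item 7: 4
  item 14: 1
  item 15: 1
  item 16: 4
Sum = 4 + 2 + 4 + 1 + 1 + 4 = 16

16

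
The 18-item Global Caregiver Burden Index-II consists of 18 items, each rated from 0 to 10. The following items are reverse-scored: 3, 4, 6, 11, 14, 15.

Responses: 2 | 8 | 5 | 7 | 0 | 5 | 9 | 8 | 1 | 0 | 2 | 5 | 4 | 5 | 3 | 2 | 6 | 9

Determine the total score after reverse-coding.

87

Reversing items 3, 4, 6, 11, 14, and 15 with 10 − raw:
Total = 2 + 8 + (10−5) + (10−7) + 0 + (10−5) + 9 + 8 + 1 + 0 + (10−2) + 5 + 4 + (10−5) + (10−3) + 2 + 6 + 9
      = 2 + 8 + 5 + 3 + 0 + 5 + 9 + 8 + 1 + 0 + 8 + 5 + 4 + 5 + 7 + 2 + 6 + 9 = 87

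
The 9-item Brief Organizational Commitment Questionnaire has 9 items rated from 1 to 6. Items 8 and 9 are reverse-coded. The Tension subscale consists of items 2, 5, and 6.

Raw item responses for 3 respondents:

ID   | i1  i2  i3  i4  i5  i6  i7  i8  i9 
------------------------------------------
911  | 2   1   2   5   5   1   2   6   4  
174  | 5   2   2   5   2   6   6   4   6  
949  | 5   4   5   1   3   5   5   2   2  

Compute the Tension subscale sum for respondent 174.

10

Respondent 174 raw: 5, 2, 2, 5, 2, 6, 6, 4, 6.
Tension items: 2, 5, 6.
Reverse-coded (reversed = (1+6) − raw = 7 − raw):
  item 2: 2
  item 5: 2
  item 6: 6
Sum = 2 + 2 + 6 = 10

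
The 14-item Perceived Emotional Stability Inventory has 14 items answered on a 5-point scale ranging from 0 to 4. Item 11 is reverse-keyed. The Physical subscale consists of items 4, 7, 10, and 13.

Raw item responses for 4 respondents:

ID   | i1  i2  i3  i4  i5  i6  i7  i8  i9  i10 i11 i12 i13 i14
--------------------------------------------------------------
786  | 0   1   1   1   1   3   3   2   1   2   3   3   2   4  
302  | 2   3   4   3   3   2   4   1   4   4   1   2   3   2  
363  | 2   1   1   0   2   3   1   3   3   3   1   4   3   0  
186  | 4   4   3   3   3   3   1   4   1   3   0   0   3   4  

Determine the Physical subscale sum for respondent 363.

7

Respondent 363 raw: 2, 1, 1, 0, 2, 3, 1, 3, 3, 3, 1, 4, 3, 0.
Physical items: 4, 7, 10, 13.
Reverse-coded (reversed = (0+4) − raw = 4 − raw):
  item 4: 0
  item 7: 1
  item 10: 3
  item 13: 3
Sum = 0 + 1 + 3 + 3 = 7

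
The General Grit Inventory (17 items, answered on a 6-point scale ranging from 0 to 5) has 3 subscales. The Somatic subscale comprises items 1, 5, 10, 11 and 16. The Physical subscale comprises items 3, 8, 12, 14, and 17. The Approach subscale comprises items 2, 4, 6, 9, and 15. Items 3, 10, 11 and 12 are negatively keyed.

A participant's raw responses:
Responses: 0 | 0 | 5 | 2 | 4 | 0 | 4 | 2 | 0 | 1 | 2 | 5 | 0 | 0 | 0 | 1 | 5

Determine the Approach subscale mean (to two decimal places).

0.40

Approach items: 2, 4, 6, 9, 15.
  item 2: 0
  item 4: 2
  item 6: 0
  item 9: 0
  item 15: 0
Sum = 0 + 2 + 0 + 0 + 0 = 2
Mean = 2 / 5 = 0.40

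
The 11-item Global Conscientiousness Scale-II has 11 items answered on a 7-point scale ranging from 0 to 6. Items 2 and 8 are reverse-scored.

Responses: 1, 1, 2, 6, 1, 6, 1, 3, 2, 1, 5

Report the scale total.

Raw sum = 29. Reverse-scored items: 2, 8; their raw sum = 4.
Each reversal replaces raw with 6 − raw, changing the total by 6 − 2·raw per item.
Total = 29 + 2·6 − 2·4 = 29 + 12 − 8 = 33

33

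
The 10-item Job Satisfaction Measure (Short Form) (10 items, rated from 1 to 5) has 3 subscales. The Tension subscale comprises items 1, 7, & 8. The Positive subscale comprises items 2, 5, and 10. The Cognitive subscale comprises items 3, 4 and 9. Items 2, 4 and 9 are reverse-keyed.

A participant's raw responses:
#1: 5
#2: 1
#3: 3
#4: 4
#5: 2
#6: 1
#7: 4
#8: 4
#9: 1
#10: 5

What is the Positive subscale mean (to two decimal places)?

Positive items: 2, 5, 10.
Of these, item 2 is reverse-keyed; reversed = (1+5) − raw = 6 − raw.
  item 2: 6 − 1 = 5
  item 5: 2
  item 10: 5
Sum = 5 + 2 + 5 = 12
Mean = 12 / 3 = 4.00

4.00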